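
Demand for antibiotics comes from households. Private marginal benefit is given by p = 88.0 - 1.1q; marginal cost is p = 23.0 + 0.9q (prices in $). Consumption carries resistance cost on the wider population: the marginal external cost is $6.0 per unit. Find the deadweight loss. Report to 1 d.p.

Market equilibrium (private): 23.0 + 0.9q = 88.0 - 1.1q → q_m = 32.5000.
Social marginal benefit = demand − MEC = 82.0 - 1.1q.
Set SMB = MC: 82.0 - 1.1q = 23.0 + 0.9q → q* = 29.5000.
Between q* and q_m the wedge MC − SMB runs linearly from 0 to MEC(q_m), so the loss is a triangle.
DWL = ½ × 3.0000 × 6.0000 = 9.0000.

DWL = $9.0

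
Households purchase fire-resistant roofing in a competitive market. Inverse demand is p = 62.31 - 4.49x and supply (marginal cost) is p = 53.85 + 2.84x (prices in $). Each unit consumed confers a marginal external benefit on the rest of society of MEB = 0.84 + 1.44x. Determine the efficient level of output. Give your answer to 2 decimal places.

x* = 1.58

Social marginal benefit = demand + MEB = 63.15 - 3.05x.
Set SMB = MC: 63.15 - 3.05x = 53.85 + 2.84x → x* = 1.5789.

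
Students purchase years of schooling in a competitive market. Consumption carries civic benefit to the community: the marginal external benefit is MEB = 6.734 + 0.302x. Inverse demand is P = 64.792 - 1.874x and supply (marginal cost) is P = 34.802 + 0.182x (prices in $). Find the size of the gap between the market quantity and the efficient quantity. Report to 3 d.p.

Market equilibrium (private): 34.802 + 0.182x = 64.792 - 1.874x → x_m = 14.5866.
Social marginal benefit = demand + MEB = 71.526 - 1.572x.
Set SMB = MC: 71.526 - 1.572x = 34.802 + 0.182x → x* = 20.9373.
Gap = |14.5866 − 20.9373| = 6.3507.

6.351 units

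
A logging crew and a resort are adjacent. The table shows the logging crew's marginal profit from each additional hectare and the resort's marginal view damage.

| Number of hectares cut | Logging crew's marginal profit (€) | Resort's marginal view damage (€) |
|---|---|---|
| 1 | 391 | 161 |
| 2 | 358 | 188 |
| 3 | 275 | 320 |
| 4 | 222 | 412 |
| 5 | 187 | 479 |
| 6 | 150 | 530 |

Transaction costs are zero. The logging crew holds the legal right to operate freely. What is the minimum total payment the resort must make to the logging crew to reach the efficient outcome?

€834

Left alone the logging crew would choose level 6 (marginal profit stays positive).
Efficient level: k* = 2 (marginal profit ≥ marginal view damage through 2).
The resort must at least cover the logging crew's forgone profit from cutting 6→2: 275 + 222 + 187 + 150 = 834.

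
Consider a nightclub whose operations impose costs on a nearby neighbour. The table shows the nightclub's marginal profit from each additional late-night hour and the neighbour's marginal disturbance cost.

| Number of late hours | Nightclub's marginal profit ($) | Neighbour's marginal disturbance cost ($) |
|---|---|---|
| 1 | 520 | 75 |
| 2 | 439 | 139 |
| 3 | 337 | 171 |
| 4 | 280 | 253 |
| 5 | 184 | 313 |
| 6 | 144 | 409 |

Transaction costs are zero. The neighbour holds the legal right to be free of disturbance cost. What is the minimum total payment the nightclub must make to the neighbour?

$638

Efficient level: marginal profit ≥ marginal disturbance cost through level 4, so k* = 4.
With the neighbour holding the right, the nightclub must at least compensate total damage at k*: 75 + 139 + 171 + 253 = 638.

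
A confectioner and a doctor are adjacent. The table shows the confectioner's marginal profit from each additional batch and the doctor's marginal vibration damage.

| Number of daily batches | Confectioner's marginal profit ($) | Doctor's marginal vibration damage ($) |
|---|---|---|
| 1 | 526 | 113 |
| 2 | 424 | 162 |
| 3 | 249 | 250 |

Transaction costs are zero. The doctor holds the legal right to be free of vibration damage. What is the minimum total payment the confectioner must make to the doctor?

$275

Efficient level: marginal profit ≥ marginal vibration damage through level 2, so k* = 2.
With the doctor holding the right, the confectioner must at least compensate total damage at k*: 113 + 162 = 275.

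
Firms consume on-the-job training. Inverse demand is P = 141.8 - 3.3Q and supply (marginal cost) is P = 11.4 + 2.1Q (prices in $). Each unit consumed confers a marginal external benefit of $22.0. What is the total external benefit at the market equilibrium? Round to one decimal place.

$531.3

Market equilibrium (private): 11.4 + 2.1Q = 141.8 - 3.3Q → Q_m = 24.1481.
Total external benefit = MEB × Q_m = 22.0 × 24.1481 = 531.2582.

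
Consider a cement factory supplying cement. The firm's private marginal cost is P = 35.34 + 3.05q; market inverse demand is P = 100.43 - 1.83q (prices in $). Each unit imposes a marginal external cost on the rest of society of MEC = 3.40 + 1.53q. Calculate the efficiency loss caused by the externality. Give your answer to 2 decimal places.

DWL = $44.21

Market equilibrium (private): 35.34 + 3.05q = 100.43 - 1.83q → q_m = 13.3381.
Social marginal cost = private MC + MEC = 38.74 + 4.58q.
Set SMC = demand: 38.74 + 4.58q = 100.43 - 1.83q → q* = 9.6240.
Height of the DWL triangle at q_m is SMC(q_m) − demand(q_m) = MEC(q_m) = 23.8073.
DWL = ½ × 3.7141 × 23.8073 = 44.2113.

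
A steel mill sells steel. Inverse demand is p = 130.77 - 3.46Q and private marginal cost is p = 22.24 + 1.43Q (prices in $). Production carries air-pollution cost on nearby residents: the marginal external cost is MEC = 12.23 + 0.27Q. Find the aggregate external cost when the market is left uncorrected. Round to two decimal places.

Market equilibrium (private): 22.24 + 1.43Q = 130.77 - 3.46Q → Q_m = 22.1943.
Total external cost = ∫₀^{Q_m} (12.23 + 0.27Q) dQ = 12.23×22.1943 + ½×0.27×22.1943² = 337.9355.

$337.94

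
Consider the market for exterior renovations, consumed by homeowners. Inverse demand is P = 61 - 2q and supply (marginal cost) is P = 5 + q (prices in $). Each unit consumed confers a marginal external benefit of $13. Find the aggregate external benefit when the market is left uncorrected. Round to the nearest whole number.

Market equilibrium (private): 5 + q = 61 - 2q → q_m = 18.6667.
Total external benefit = MEB × q_m = 13 × 18.6667 = 242.6671.

$243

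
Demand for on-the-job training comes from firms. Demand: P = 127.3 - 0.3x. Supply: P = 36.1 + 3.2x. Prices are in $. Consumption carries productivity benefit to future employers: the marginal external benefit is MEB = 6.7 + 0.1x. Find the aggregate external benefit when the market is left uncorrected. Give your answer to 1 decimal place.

$208.5

Market equilibrium (private): 36.1 + 3.2x = 127.3 - 0.3x → x_m = 26.0571.
Total external benefit = ∫₀^{x_m} (6.7 + 0.1x) dx = 6.7×26.0571 + ½×0.1×26.0571² = 208.5312.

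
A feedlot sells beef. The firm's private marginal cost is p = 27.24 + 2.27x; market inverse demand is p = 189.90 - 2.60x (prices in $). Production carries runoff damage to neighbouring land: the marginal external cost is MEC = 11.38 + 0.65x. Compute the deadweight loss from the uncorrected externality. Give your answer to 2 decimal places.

DWL = $99.18

Market equilibrium (private): 27.24 + 2.27x = 189.90 - 2.60x → x_m = 33.4004.
Social marginal cost = private MC + MEC = 38.62 + 2.92x.
Set SMC = demand: 38.62 + 2.92x = 189.90 - 2.60x → x* = 27.4058.
Height of the DWL triangle at x_m is SMC(x_m) − demand(x_m) = MEC(x_m) = 33.0903.
DWL = ½ × 5.9946 × 33.0903 = 99.1816.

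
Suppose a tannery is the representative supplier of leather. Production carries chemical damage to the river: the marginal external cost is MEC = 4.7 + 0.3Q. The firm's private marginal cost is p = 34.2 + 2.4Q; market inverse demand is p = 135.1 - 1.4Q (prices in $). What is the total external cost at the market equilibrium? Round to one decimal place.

$230.6

Market equilibrium (private): 34.2 + 2.4Q = 135.1 - 1.4Q → Q_m = 26.5526.
Total external cost = ∫₀^{Q_m} (4.7 + 0.3Q) dQ = 4.7×26.5526 + ½×0.3×26.5526² = 230.5533.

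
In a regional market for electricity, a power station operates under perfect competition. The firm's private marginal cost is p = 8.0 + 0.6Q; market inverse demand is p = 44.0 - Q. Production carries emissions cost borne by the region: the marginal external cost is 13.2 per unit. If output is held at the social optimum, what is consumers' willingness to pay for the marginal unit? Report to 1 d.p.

P = 29.8

Social marginal cost = private MC + MEC = 21.2 + 0.6Q.
Set SMC = demand: 21.2 + 0.6Q = 44.0 - Q → Q* = 14.2500.
Consumer price on the demand curve at Q*: 44.0 − 1.0×14.2500 = 29.7500.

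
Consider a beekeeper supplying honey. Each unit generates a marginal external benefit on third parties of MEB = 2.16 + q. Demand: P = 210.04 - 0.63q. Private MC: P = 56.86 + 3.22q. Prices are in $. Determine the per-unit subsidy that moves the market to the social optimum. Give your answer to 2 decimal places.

subsidy = $56.67 per unit

Social marginal cost = private MC − MEB = 54.70 + 2.22q.
Set SMC = demand: 54.70 + 2.22q = 210.04 - 0.63q → q* = 54.5053.
The Pigouvian subsidy equals MEB at q*: 2.16 + 1.00×54.5053 = 56.6653.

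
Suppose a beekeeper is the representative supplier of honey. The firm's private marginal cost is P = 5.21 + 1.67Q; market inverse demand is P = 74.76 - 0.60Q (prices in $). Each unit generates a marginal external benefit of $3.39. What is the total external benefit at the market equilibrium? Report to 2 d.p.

Market equilibrium (private): 5.21 + 1.67Q = 74.76 - 0.60Q → Q_m = 30.6388.
Total external benefit = MEB × Q_m = 3.39 × 30.6388 = 103.8655.

$103.87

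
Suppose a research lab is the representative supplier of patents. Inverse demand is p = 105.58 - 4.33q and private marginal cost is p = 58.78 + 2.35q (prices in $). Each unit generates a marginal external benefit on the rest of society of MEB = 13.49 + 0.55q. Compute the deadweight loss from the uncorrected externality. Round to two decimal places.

DWL = $24.53

Market equilibrium (private): 58.78 + 2.35q = 105.58 - 4.33q → q_m = 7.0060.
Social marginal cost = private MC − MEB = 45.29 + 1.80q.
Set SMC = demand: 45.29 + 1.80q = 105.58 - 4.33q → q* = 9.8352.
Height of the DWL triangle at q_m is demand(q_m) − SMC(q_m) = MEB(q_m) = 17.3433.
DWL = ½ × 2.8292 × 17.3433 = 24.5338.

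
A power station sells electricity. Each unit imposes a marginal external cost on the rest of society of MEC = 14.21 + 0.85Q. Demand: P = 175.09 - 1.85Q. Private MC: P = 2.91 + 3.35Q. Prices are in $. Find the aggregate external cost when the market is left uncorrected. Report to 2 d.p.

$936.47

Market equilibrium (private): 2.91 + 3.35Q = 175.09 - 1.85Q → Q_m = 33.1115.
Total external cost = ∫₀^{Q_m} (14.21 + 0.85Q) dQ = 14.21×33.1115 + ½×0.85×33.1115² = 936.4723.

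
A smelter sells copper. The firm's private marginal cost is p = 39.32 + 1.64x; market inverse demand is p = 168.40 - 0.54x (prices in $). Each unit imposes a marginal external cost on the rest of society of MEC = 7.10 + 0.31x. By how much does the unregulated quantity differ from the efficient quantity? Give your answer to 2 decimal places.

Market equilibrium (private): 39.32 + 1.64x = 168.40 - 0.54x → x_m = 59.2110.
Social marginal cost = private MC + MEC = 46.42 + 1.95x.
Set SMC = demand: 46.42 + 1.95x = 168.40 - 0.54x → x* = 48.9880.
Gap = |59.2110 − 48.9880| = 10.2230.

10.22 units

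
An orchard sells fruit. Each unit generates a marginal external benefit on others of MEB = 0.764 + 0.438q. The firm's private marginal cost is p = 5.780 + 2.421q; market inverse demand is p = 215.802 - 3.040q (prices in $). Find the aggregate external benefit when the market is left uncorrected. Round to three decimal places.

$353.296

Market equilibrium (private): 5.780 + 2.421q = 215.802 - 3.040q → q_m = 38.4585.
Total external benefit = ∫₀^{q_m} (0.764 + 0.438q) dq = 0.764×38.4585 + ½×0.438×38.4585² = 353.2956.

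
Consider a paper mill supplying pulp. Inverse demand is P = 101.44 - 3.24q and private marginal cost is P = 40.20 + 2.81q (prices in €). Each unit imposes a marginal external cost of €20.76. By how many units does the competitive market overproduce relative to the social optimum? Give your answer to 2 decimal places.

3.43 units

Market equilibrium (private): 40.20 + 2.81q = 101.44 - 3.24q → q_m = 10.1223.
Social marginal cost = private MC + MEC = 60.96 + 2.81q.
Set SMC = demand: 60.96 + 2.81q = 101.44 - 3.24q → q* = 6.6909.
Gap = |10.1223 − 6.6909| = 3.4314.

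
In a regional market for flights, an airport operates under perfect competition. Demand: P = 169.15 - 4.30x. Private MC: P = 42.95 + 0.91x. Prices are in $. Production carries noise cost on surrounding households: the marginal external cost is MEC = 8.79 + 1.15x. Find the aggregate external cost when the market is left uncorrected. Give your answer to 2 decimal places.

Market equilibrium (private): 42.95 + 0.91x = 169.15 - 4.30x → x_m = 24.2226.
Total external cost = ∫₀^{x_m} (8.79 + 1.15x) dx = 8.79×24.2226 + ½×1.15×24.2226² = 550.2889.

$550.29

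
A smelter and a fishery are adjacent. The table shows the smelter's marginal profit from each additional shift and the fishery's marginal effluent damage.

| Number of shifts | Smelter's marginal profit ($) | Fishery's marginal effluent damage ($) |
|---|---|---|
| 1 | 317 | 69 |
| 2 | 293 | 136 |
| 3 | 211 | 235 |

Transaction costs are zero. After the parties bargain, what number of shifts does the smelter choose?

Bargaining reaches the level where marginal profit last exceeds marginal effluent damage.
That holds through level 2 (293 ≥ 136) but not at 3 (211 < 235).

2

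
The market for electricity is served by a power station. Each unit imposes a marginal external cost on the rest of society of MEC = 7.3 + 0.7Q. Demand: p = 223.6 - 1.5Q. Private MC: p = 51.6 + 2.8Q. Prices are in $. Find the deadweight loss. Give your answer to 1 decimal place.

DWL = $124.6

Market equilibrium (private): 51.6 + 2.8Q = 223.6 - 1.5Q → Q_m = 40.0000.
Social marginal cost = private MC + MEC = 58.9 + 3.5Q.
Set SMC = demand: 58.9 + 3.5Q = 223.6 - 1.5Q → Q* = 32.9400.
Height of the DWL triangle at Q_m is SMC(Q_m) − demand(Q_m) = MEC(Q_m) = 35.3000.
DWL = ½ × 7.0600 × 35.3000 = 124.6090.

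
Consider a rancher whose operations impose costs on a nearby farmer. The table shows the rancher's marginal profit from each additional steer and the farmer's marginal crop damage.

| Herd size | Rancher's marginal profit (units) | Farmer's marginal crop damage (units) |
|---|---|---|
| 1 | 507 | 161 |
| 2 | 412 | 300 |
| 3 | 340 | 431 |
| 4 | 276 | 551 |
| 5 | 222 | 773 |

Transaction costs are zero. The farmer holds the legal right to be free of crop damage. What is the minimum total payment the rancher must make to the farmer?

461

Efficient level: marginal profit ≥ marginal crop damage through level 2, so k* = 2.
With the farmer holding the right, the rancher must at least compensate total damage at k*: 161 + 300 = 461.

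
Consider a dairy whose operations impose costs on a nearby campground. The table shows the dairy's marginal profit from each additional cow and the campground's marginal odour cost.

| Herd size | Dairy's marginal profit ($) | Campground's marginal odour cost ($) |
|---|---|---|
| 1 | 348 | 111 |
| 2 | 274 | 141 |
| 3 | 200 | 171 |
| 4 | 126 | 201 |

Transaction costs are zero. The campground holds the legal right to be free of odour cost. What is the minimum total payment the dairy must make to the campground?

$423

Efficient level: marginal profit ≥ marginal odour cost through level 3, so k* = 3.
With the campground holding the right, the dairy must at least compensate total damage at k*: 111 + 141 + 171 = 423.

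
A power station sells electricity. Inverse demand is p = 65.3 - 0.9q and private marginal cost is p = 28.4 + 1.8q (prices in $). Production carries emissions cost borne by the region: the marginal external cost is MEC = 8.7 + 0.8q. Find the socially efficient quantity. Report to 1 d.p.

q* = 8.1

Social marginal cost = private MC + MEC = 37.1 + 2.6q.
Set SMC = demand: 37.1 + 2.6q = 65.3 - 0.9q → q* = 8.0571.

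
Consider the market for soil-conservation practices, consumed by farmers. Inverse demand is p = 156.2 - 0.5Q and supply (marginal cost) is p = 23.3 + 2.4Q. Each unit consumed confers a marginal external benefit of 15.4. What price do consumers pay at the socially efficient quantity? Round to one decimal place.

Social marginal benefit = demand + MEB = 171.6 - 0.5Q.
Set SMB = MC: 171.6 - 0.5Q = 23.3 + 2.4Q → Q* = 51.1379.
Consumer price on the demand curve at Q*: 156.2 − 0.5×51.1379 = 130.6311.

P = 130.6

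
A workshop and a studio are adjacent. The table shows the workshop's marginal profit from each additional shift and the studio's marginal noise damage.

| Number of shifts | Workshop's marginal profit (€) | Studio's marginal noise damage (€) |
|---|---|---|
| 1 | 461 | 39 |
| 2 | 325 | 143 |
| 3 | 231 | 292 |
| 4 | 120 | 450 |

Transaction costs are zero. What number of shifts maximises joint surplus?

Bargaining reaches the level where marginal profit last exceeds marginal noise damage.
That holds through level 2 (325 ≥ 143) but not at 3 (231 < 292).

2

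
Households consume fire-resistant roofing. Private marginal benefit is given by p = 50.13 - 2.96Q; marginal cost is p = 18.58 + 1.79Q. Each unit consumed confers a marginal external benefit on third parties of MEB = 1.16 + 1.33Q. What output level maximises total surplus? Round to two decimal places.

Social marginal benefit = demand + MEB = 51.29 - 1.63Q.
Set SMB = MC: 51.29 - 1.63Q = 18.58 + 1.79Q → Q* = 9.5643.

Q* = 9.56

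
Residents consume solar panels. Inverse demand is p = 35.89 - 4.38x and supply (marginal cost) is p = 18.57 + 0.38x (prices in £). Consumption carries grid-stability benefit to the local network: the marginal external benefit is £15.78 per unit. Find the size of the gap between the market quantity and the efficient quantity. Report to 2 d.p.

Market equilibrium (private): 18.57 + 0.38x = 35.89 - 4.38x → x_m = 3.6387.
Social marginal benefit = demand + MEB = 51.67 - 4.38x.
Set SMB = MC: 51.67 - 4.38x = 18.57 + 0.38x → x* = 6.9538.
Gap = |3.6387 − 6.9538| = 3.3151.

3.32 units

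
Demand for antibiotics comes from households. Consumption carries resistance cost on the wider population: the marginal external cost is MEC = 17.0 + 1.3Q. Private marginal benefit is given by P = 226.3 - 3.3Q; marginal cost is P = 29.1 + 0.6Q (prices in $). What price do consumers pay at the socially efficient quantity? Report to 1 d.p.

P = $111.9

Social marginal benefit = demand − MEC = 209.3 - 4.6Q.
Set SMB = MC: 209.3 - 4.6Q = 29.1 + 0.6Q → Q* = 34.6538.
Consumer price on the demand curve at Q*: 226.3 − 3.3×34.6538 = 111.9425.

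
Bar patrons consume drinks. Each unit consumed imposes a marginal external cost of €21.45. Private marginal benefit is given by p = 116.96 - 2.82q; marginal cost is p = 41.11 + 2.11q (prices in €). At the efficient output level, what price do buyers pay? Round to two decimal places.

Social marginal benefit = demand − MEC = 95.51 - 2.82q.
Set SMB = MC: 95.51 - 2.82q = 41.11 + 2.11q → q* = 11.0345.
Consumer price on the demand curve at q*: 116.96 − 2.82×11.0345 = 85.8427.

P = €85.84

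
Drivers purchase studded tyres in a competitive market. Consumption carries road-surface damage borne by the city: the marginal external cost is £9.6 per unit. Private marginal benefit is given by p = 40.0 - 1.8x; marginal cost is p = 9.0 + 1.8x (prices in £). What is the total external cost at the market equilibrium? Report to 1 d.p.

Market equilibrium (private): 9.0 + 1.8x = 40.0 - 1.8x → x_m = 8.6111.
Total external cost = MEC × x_m = 9.6 × 8.6111 = 82.6666.

£82.7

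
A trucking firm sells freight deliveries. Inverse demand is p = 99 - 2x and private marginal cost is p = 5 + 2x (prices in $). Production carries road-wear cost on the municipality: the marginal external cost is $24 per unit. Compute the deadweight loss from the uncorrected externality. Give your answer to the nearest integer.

Market equilibrium (private): 5 + 2x = 99 - 2x → x_m = 23.5000.
Social marginal cost = private MC + MEC = 29 + 2x.
Set SMC = demand: 29 + 2x = 99 - 2x → x* = 17.5000.
The welfare-loss triangle has base |x_m − x*| and height MEC(x_m) (the vertical gap between SMC and demand is zero at x* and MEC at x_m).
DWL = ½ × 6.0000 × 24.0000 = 72.0000.

DWL = $72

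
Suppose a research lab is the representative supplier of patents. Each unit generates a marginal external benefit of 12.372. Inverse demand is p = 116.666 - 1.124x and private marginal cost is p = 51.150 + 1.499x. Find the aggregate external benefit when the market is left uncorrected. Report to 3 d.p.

309.022

Market equilibrium (private): 51.150 + 1.499x = 116.666 - 1.124x → x_m = 24.9775.
Total external benefit = MEB × x_m = 12.372 × 24.9775 = 309.0216.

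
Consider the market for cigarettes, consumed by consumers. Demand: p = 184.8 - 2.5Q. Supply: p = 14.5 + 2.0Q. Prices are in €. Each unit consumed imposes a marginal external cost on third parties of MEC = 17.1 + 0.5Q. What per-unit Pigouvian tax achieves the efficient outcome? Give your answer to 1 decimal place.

Social marginal benefit = demand − MEC = 167.7 - 3.0Q.
Set SMB = MC: 167.7 - 3.0Q = 14.5 + 2.0Q → Q* = 30.6400.
The Pigouvian tax equals MEC at Q*: 17.1 + 0.5×30.6400 = 32.4200.

tax = €32.4 per unit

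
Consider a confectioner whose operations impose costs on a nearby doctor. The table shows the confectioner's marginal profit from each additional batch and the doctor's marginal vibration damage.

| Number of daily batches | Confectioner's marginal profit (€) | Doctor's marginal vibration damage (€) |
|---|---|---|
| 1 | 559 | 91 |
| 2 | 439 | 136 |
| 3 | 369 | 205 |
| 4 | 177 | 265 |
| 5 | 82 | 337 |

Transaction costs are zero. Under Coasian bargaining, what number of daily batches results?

3

Bargaining reaches the level where marginal profit last exceeds marginal vibration damage.
That holds through level 3 (369 ≥ 205) but not at 4 (177 < 265).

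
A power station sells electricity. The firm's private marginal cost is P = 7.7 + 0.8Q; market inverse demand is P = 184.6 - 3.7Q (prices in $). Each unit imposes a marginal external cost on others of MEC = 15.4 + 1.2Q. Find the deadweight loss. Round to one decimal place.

Market equilibrium (private): 7.7 + 0.8Q = 184.6 - 3.7Q → Q_m = 39.3111.
Social marginal cost = private MC + MEC = 23.1 + 2.0Q.
Set SMC = demand: 23.1 + 2.0Q = 184.6 - 3.7Q → Q* = 28.3333.
Between Q* and Q_m the wedge SMC − demand runs linearly from 0 to MEC(Q_m), so the loss is a triangle.
DWL = ½ × 10.9778 × 62.5733 = 343.4586.

DWL = $343.5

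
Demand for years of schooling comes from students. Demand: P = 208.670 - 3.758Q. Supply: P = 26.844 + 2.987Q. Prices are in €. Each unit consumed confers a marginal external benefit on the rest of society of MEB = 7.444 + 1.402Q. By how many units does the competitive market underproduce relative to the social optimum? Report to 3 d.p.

8.467 units

Market equilibrium (private): 26.844 + 2.987Q = 208.670 - 3.758Q → Q_m = 26.9572.
Social marginal benefit = demand + MEB = 216.114 - 2.356Q.
Set SMB = MC: 216.114 - 2.356Q = 26.844 + 2.987Q → Q* = 35.4239.
Gap = |26.9572 − 35.4239| = 8.4667.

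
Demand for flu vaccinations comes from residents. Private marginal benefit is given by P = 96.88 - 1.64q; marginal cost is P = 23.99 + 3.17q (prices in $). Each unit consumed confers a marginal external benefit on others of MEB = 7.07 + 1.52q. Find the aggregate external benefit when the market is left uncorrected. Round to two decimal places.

Market equilibrium (private): 23.99 + 3.17q = 96.88 - 1.64q → q_m = 15.1538.
Total external benefit = ∫₀^{q_m} (7.07 + 1.52q) dq = 7.07×15.1538 + ½×1.52×15.1538² = 281.6620.

$281.66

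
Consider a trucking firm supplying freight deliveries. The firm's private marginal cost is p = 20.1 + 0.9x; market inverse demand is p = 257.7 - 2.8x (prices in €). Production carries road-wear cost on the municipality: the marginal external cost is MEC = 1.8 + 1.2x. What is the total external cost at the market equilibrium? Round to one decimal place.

Market equilibrium (private): 20.1 + 0.9x = 257.7 - 2.8x → x_m = 64.2162.
Total external cost = ∫₀^{x_m} (1.8 + 1.2x) dx = 1.8×64.2162 + ½×1.2×64.2162² = 2589.8214.

€2589.8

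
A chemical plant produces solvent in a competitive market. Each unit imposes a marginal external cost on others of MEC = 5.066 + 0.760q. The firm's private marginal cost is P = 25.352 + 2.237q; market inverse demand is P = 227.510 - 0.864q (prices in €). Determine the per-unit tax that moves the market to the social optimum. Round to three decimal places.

tax = €43.862 per unit

Social marginal cost = private MC + MEC = 30.418 + 2.997q.
Set SMC = demand: 30.418 + 2.997q = 227.510 - 0.864q → q* = 51.0469.
The Pigouvian tax equals MEC at q*: 5.066 + 0.760×51.0469 = 43.8616.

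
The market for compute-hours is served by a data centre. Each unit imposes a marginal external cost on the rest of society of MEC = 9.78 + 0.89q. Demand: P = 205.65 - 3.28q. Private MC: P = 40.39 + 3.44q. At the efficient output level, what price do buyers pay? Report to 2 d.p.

Social marginal cost = private MC + MEC = 50.17 + 4.33q.
Set SMC = demand: 50.17 + 4.33q = 205.65 - 3.28q → q* = 20.4310.
Consumer price on the demand curve at q*: 205.65 − 3.28×20.4310 = 138.6363.

P = 138.64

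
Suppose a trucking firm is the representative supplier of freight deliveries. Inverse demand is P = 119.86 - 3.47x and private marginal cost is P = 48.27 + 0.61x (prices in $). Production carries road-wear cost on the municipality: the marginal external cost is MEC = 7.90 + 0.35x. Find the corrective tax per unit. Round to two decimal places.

Social marginal cost = private MC + MEC = 56.17 + 0.96x.
Set SMC = demand: 56.17 + 0.96x = 119.86 - 3.47x → x* = 14.3770.
The Pigouvian tax equals MEC at x*: 7.90 + 0.35×14.3770 = 12.9320.

tax = $12.93 per unit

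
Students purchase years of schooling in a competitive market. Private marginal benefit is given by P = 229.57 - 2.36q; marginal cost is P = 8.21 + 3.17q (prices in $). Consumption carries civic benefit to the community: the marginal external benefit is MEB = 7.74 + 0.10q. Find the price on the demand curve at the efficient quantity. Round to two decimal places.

P = $130.00

Social marginal benefit = demand + MEB = 237.31 - 2.26q.
Set SMB = MC: 237.31 - 2.26q = 8.21 + 3.17q → q* = 42.1915.
Consumer price on the demand curve at q*: 229.57 − 2.36×42.1915 = 129.9981.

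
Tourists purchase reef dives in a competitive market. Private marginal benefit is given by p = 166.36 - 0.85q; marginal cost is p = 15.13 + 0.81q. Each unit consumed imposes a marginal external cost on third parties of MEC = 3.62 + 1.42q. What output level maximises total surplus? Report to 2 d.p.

Social marginal benefit = demand − MEC = 162.74 - 2.27q.
Set SMB = MC: 162.74 - 2.27q = 15.13 + 0.81q → q* = 47.9253.

q* = 47.93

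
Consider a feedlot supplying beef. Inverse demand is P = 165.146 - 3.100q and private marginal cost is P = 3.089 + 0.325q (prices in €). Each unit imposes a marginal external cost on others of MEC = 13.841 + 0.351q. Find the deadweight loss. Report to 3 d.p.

Market equilibrium (private): 3.089 + 0.325q = 165.146 - 3.100q → q_m = 47.3159.
Social marginal cost = private MC + MEC = 16.930 + 0.676q.
Set SMC = demand: 16.930 + 0.676q = 165.146 - 3.100q → q* = 39.2521.
The welfare-loss triangle has base |q_m − q*| and height MEC(q_m) (the vertical gap between SMC and demand is zero at q* and MEC at q_m).
DWL = ½ × 8.0638 × 30.4489 = 122.7669.

DWL = €122.767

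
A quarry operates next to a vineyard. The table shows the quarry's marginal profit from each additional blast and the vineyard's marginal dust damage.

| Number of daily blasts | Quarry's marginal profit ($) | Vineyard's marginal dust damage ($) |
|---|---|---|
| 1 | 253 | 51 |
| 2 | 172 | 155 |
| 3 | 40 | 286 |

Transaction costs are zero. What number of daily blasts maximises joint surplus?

Bargaining reaches the level where marginal profit last exceeds marginal dust damage.
That holds through level 2 (172 ≥ 155) but not at 3 (40 < 286).

2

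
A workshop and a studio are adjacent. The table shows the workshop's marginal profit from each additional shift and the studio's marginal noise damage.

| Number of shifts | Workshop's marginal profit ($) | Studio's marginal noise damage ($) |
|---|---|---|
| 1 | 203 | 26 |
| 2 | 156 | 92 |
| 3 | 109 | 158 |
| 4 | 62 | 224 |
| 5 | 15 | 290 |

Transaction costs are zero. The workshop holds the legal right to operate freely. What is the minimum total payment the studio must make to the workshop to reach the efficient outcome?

$186

Left alone the workshop would choose level 5 (marginal profit stays positive).
Efficient level: k* = 2 (marginal profit ≥ marginal noise damage through 2).
The studio must at least cover the workshop's forgone profit from cutting 5→2: 109 + 62 + 15 = 186.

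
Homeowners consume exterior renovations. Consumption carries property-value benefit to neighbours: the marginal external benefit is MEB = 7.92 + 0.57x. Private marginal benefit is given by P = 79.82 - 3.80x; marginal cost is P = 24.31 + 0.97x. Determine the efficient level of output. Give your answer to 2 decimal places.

x* = 15.10

Social marginal benefit = demand + MEB = 87.74 - 3.23x.
Set SMB = MC: 87.74 - 3.23x = 24.31 + 0.97x → x* = 15.1024.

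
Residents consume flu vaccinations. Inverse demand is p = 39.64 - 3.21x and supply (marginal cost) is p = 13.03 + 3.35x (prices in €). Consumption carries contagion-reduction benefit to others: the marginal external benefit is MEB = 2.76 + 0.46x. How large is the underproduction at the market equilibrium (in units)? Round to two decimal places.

Market equilibrium (private): 13.03 + 3.35x = 39.64 - 3.21x → x_m = 4.0564.
Social marginal benefit = demand + MEB = 42.40 - 2.75x.
Set SMB = MC: 42.40 - 2.75x = 13.03 + 3.35x → x* = 4.8148.
Gap = |4.0564 − 4.8148| = 0.7584.

0.76 units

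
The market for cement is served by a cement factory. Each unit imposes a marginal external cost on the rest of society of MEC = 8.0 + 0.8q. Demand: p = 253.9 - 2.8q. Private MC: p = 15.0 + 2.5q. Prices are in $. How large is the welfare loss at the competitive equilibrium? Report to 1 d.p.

Market equilibrium (private): 15.0 + 2.5q = 253.9 - 2.8q → q_m = 45.0755.
Social marginal cost = private MC + MEC = 23.0 + 3.3q.
Set SMC = demand: 23.0 + 3.3q = 253.9 - 2.8q → q* = 37.8525.
Height of the DWL triangle at q_m is SMC(q_m) − demand(q_m) = MEC(q_m) = 44.0604.
DWL = ½ × 7.2230 × 44.0604 = 159.1241.

DWL = $159.1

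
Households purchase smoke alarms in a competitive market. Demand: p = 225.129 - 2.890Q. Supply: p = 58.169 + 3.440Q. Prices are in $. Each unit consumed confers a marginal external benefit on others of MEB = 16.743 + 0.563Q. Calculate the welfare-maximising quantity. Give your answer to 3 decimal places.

Q* = 31.854

Social marginal benefit = demand + MEB = 241.872 - 2.327Q.
Set SMB = MC: 241.872 - 2.327Q = 58.169 + 3.440Q → Q* = 31.8542.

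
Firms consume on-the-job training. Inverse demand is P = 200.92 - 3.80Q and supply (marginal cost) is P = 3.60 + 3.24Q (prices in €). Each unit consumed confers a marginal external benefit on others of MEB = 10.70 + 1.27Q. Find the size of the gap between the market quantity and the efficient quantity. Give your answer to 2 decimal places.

8.02 units

Market equilibrium (private): 3.60 + 3.24Q = 200.92 - 3.80Q → Q_m = 28.0284.
Social marginal benefit = demand + MEB = 211.62 - 2.53Q.
Set SMB = MC: 211.62 - 2.53Q = 3.60 + 3.24Q → Q* = 36.0520.
Gap = |28.0284 − 36.0520| = 8.0236.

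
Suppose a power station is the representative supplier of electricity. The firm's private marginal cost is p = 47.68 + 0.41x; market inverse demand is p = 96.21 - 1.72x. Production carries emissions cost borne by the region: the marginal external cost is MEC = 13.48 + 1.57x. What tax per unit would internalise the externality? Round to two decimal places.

Social marginal cost = private MC + MEC = 61.16 + 1.98x.
Set SMC = demand: 61.16 + 1.98x = 96.21 - 1.72x → x* = 9.4730.
The Pigouvian tax equals MEC at x*: 13.48 + 1.57×9.4730 = 28.3526.

tax = 28.35 per unit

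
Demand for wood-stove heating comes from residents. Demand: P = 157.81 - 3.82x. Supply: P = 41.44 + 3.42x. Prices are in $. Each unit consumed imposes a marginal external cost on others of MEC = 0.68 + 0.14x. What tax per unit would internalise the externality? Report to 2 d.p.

tax = $2.87 per unit

Social marginal benefit = demand − MEC = 157.13 - 3.96x.
Set SMB = MC: 157.13 - 3.96x = 41.44 + 3.42x → x* = 15.6762.
The Pigouvian tax equals MEC at x*: 0.68 + 0.14×15.6762 = 2.8747.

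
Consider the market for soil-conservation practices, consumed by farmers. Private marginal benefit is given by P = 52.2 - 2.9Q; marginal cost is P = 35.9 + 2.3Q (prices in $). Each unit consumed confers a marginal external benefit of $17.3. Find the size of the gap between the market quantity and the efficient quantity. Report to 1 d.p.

3.3 units

Market equilibrium (private): 35.9 + 2.3Q = 52.2 - 2.9Q → Q_m = 3.1346.
Social marginal benefit = demand + MEB = 69.5 - 2.9Q.
Set SMB = MC: 69.5 - 2.9Q = 35.9 + 2.3Q → Q* = 6.4615.
Gap = |3.1346 − 6.4615| = 3.3269.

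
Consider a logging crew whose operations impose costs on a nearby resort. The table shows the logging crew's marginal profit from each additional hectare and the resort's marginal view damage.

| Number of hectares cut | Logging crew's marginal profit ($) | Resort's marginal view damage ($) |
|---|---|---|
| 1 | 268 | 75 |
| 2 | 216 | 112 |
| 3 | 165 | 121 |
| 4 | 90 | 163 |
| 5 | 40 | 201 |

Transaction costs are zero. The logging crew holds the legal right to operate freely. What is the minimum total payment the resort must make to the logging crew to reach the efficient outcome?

$130

Left alone the logging crew would choose level 5 (marginal profit stays positive).
Efficient level: k* = 3 (marginal profit ≥ marginal view damage through 3).
The resort must at least cover the logging crew's forgone profit from cutting 5→3: 90 + 40 = 130.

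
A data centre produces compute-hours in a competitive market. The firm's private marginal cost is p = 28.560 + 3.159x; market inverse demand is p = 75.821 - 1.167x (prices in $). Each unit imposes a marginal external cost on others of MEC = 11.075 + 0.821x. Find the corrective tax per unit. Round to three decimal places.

tax = $16.847 per unit

Social marginal cost = private MC + MEC = 39.635 + 3.980x.
Set SMC = demand: 39.635 + 3.980x = 75.821 - 1.167x → x* = 7.0305.
The Pigouvian tax equals MEC at x*: 11.075 + 0.821×7.0305 = 16.8470.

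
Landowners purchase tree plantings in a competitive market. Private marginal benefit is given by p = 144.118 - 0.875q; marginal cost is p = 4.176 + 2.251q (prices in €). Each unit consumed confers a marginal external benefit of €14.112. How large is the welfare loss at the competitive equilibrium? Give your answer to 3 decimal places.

Market equilibrium (private): 4.176 + 2.251q = 144.118 - 0.875q → q_m = 44.7671.
Social marginal benefit = demand + MEB = 158.230 - 0.875q.
Set SMB = MC: 158.230 - 0.875q = 4.176 + 2.251q → q* = 49.2815.
Height of the DWL triangle at q_m is SMB(q_m) − MC(q_m) = MEB(q_m) = 14.1120.
DWL = ½ × 4.5144 × 14.1120 = 31.8536.

DWL = €31.854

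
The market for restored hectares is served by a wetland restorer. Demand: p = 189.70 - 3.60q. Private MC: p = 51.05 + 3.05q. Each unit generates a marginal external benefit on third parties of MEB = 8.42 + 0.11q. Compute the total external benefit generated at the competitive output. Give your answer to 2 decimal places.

Market equilibrium (private): 51.05 + 3.05q = 189.70 - 3.60q → q_m = 20.8496.
Total external benefit = ∫₀^{q_m} (8.42 + 0.11q) dq = 8.42×20.8496 + ½×0.11×20.8496² = 199.4625.

199.46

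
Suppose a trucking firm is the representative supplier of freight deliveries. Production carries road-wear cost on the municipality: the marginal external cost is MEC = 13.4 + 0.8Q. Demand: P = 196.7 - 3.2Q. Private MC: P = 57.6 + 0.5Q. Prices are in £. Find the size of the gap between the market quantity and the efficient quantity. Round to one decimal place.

9.7 units

Market equilibrium (private): 57.6 + 0.5Q = 196.7 - 3.2Q → Q_m = 37.5946.
Social marginal cost = private MC + MEC = 71.0 + 1.3Q.
Set SMC = demand: 71.0 + 1.3Q = 196.7 - 3.2Q → Q* = 27.9333.
Gap = |37.5946 − 27.9333| = 9.6613.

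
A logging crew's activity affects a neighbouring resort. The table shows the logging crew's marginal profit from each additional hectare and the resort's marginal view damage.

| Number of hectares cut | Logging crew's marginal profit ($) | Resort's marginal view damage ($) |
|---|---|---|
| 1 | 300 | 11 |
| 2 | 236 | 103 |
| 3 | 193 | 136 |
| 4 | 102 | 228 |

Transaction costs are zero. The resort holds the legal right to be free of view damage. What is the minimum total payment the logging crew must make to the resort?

$250

Efficient level: marginal profit ≥ marginal view damage through level 3, so k* = 3.
With the resort holding the right, the logging crew must at least compensate total damage at k*: 11 + 103 + 136 = 250.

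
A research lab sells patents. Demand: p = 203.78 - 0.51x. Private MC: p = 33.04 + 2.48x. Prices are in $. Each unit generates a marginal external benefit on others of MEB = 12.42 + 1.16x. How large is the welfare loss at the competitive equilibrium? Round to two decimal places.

Market equilibrium (private): 33.04 + 2.48x = 203.78 - 0.51x → x_m = 57.1037.
Social marginal cost = private MC − MEB = 20.62 + 1.32x.
Set SMC = demand: 20.62 + 1.32x = 203.78 - 0.51x → x* = 100.0874.
Height of the DWL triangle at x_m is demand(x_m) − SMC(x_m) = MEB(x_m) = 78.6603.
DWL = ½ × 42.9837 × 78.6603 = 1690.5554.

DWL = $1690.56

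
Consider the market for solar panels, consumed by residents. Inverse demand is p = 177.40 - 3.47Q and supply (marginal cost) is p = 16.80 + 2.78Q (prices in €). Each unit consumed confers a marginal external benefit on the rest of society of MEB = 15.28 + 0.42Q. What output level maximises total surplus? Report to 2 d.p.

Q* = 30.17

Social marginal benefit = demand + MEB = 192.68 - 3.05Q.
Set SMB = MC: 192.68 - 3.05Q = 16.80 + 2.78Q → Q* = 30.1681.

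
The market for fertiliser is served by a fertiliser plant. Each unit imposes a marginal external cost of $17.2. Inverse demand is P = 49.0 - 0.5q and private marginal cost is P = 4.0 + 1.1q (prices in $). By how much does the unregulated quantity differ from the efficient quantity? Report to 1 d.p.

Market equilibrium (private): 4.0 + 1.1q = 49.0 - 0.5q → q_m = 28.1250.
Social marginal cost = private MC + MEC = 21.2 + 1.1q.
Set SMC = demand: 21.2 + 1.1q = 49.0 - 0.5q → q* = 17.3750.
Gap = |28.1250 − 17.3750| = 10.7500.

10.8 units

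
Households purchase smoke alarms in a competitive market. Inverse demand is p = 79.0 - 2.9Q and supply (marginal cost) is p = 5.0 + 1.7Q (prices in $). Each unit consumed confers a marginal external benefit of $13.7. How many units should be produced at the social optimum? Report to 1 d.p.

Social marginal benefit = demand + MEB = 92.7 - 2.9Q.
Set SMB = MC: 92.7 - 2.9Q = 5.0 + 1.7Q → Q* = 19.0652.

Q* = 19.1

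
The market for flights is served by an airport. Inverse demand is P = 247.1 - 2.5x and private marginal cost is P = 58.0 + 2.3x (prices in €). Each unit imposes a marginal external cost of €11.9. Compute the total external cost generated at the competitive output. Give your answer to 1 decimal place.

Market equilibrium (private): 58.0 + 2.3x = 247.1 - 2.5x → x_m = 39.3958.
Total external cost = MEC × x_m = 11.9 × 39.3958 = 468.8100.

€468.8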